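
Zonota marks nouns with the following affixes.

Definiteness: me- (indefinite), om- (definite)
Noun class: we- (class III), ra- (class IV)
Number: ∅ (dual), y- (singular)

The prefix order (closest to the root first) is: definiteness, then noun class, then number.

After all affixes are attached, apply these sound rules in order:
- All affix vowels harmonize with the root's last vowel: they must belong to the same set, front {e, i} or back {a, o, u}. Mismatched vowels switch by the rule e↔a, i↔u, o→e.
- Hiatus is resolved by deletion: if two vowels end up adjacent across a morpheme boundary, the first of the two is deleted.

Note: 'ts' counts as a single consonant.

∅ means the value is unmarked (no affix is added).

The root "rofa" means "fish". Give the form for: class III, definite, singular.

Attach definiteness definite om- → omrofa.
Attach noun class class III we- → weomrofa.
Attach number singular y- → yweomrofa.
Apply vowel harmony: yweomrofa → ywaomrofa.
Apply vowel deletion: ywaomrofa → ywomrofa.

ywomrofa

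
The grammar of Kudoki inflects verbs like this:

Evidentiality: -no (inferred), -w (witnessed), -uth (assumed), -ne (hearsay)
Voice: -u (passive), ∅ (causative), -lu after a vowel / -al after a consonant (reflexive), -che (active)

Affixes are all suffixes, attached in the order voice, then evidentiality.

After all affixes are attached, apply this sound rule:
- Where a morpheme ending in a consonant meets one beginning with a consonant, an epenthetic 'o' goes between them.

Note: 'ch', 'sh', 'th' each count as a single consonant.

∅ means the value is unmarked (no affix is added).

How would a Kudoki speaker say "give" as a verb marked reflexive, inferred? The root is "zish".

zishalono

Attach voice reflexive -al (after consonant 'sh') → zishal.
Attach evidentiality inferred -no → zishalno.
Apply epenthesis: zishalno → zishalono.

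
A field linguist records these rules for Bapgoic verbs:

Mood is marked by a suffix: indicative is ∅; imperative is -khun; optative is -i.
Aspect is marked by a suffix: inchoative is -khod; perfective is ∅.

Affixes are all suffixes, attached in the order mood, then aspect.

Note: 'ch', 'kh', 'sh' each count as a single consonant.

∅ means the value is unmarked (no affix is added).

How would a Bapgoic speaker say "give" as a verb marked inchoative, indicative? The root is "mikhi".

mikhikhod

mood = indicative: zero marking, form stays mikhi.
Attach aspect inchoative -khod → mikhikhod.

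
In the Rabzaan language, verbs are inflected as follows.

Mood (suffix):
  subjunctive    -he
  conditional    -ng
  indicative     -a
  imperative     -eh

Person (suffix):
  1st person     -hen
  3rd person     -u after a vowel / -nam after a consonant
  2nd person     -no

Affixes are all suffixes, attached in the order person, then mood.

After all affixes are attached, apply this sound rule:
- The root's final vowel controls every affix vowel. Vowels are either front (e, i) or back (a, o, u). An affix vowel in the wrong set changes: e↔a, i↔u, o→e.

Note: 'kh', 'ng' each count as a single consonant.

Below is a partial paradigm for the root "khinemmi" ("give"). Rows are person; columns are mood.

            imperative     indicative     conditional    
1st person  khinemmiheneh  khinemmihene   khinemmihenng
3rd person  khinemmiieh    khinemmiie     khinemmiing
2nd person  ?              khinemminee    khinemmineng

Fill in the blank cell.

Attach person 2nd person -no → khinemmino.
Attach mood imperative -eh → khinemminoeh.
Apply vowel harmony: khinemminoeh → khinemmineeh.

khinemmineeh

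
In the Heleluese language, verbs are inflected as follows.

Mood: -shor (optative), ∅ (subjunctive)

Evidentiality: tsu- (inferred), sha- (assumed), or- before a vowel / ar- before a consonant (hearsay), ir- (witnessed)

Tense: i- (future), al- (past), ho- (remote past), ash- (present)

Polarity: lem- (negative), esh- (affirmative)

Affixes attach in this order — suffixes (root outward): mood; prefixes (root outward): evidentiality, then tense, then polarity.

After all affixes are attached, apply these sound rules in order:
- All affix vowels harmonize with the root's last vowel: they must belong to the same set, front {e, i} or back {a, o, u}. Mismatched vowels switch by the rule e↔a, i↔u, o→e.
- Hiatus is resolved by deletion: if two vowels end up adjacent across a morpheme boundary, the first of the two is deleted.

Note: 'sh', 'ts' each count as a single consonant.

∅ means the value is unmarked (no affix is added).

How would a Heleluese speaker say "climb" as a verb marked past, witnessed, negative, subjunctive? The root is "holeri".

Attach evidentiality witnessed ir- → irholeri.
Attach tense past al- → alirholeri.
Attach polarity negative lem- → lemalirholeri.
mood = subjunctive: zero marking, form stays lemalirholeri.
Apply vowel harmony: lemalirholeri → lemelirholeri.
Vowel deletion: no change.

lemelirholeri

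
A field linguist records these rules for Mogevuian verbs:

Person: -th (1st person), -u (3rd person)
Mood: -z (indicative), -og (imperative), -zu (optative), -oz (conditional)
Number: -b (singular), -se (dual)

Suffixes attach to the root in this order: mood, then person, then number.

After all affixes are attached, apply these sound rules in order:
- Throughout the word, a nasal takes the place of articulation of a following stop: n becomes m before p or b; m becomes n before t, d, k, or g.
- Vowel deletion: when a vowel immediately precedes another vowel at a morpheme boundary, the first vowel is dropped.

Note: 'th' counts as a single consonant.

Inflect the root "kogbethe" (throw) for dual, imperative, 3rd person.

Attach mood imperative -og → kogbetheog.
Attach person 3rd person -u → kogbetheogu.
Attach number dual -se → kogbetheoguse.
Nasal assimilation: no change.
Apply vowel deletion: kogbetheoguse → kogbethoguse.

kogbethoguse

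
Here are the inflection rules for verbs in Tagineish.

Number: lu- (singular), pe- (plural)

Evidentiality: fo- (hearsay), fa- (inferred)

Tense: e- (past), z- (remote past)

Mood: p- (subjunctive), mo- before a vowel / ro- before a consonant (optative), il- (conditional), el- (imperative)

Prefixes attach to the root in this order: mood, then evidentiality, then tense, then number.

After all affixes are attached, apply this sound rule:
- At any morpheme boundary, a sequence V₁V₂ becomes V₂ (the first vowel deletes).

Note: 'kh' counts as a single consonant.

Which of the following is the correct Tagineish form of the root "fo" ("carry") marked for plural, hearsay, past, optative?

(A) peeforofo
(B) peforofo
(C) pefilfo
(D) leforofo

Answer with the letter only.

B

Attach mood optative ro- (before consonant 'f') → rofo.
Attach evidentiality hearsay fo- → forofo.
Attach tense past e- → eforofo.
Attach number plural pe- → peeforofo.
Apply vowel deletion: peeforofo → peforofo.
So the correct form is peforofo, option (B).
(A) peeforofo is wrong: it fails to apply the sound rule(s).
(D) leforofo is wrong: it uses singular instead of plural for number.
(C) pefilfo is wrong: it uses conditional instead of optative for mood.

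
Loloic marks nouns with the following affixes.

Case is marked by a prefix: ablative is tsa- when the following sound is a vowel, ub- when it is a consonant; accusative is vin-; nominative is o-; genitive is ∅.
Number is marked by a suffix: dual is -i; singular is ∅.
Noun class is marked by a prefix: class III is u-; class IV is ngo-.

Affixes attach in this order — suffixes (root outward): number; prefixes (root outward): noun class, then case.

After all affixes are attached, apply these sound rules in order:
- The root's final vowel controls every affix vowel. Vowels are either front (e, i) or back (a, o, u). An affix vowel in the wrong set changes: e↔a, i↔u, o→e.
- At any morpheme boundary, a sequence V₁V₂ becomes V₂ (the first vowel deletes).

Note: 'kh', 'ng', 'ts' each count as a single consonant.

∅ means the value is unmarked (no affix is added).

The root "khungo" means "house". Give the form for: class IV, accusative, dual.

Attach noun class class IV ngo- → ngokhungo.
Attach case accusative vin- → vinngokhungo.
Attach number dual -i → vinngokhungoi.
Apply vowel harmony: vinngokhungoi → vunngokhungou.
Apply vowel deletion: vunngokhungou → vunngokhungu.

vunngokhungu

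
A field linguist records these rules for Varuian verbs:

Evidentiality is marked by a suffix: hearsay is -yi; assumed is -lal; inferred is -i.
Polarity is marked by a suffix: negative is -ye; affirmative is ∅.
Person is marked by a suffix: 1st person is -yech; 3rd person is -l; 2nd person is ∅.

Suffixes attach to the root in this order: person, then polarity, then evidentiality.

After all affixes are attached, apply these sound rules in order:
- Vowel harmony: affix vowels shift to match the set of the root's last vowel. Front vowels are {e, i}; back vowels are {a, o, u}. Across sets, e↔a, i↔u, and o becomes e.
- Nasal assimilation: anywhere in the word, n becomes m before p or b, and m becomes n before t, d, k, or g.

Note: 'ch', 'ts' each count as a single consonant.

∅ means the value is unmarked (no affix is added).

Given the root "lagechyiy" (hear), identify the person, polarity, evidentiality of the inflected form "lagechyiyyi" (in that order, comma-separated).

2nd person, affirmative, hearsay

Segment: lagechyiy-yi.
person: ∅ → 2nd person.
polarity: ∅ → affirmative.
evidentiality: -yi → hearsay.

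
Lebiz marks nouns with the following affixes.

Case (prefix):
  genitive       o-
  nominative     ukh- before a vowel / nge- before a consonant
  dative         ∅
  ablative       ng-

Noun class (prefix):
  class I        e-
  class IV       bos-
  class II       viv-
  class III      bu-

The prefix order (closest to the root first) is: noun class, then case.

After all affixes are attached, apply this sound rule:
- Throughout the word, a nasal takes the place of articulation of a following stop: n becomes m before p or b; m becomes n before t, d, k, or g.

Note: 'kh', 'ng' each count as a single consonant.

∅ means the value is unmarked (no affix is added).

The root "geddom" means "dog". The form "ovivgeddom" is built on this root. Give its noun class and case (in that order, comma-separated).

Segment: o-viv-geddom.
noun class: viv- → class II.
case: o- → genitive.

class II, genitive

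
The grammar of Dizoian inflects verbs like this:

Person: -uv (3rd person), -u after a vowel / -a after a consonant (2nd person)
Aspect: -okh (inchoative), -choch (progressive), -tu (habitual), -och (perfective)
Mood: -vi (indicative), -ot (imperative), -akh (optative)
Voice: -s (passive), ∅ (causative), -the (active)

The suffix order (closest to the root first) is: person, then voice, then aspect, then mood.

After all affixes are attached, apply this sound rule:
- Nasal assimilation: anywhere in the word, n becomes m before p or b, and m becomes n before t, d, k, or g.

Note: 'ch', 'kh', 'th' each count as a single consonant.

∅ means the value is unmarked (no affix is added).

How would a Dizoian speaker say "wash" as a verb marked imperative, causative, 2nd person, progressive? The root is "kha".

khauchochot

Attach person 2nd person -u (after vowel 'a') → khau.
voice = causative: zero marking, form stays khau.
Attach aspect progressive -choch → khauchoch.
Attach mood imperative -ot → khauchochot.
Nasal assimilation: no change.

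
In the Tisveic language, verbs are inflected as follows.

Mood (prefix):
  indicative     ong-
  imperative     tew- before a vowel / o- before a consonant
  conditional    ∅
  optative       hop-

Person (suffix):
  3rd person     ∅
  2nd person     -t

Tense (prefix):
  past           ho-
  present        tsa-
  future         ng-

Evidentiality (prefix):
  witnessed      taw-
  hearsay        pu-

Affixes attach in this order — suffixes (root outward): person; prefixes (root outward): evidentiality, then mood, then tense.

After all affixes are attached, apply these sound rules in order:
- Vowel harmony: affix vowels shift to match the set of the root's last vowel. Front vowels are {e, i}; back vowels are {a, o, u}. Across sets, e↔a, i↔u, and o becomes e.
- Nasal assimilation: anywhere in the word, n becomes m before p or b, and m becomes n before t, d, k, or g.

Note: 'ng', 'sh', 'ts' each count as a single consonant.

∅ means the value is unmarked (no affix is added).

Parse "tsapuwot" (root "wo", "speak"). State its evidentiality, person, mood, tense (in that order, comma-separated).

Segment: tsa-pu-wo-t.
evidentiality: pu- → hearsay.
person: -t → 2nd person.
mood: ∅ → conditional.
tense: tsa- → present.

hearsay, 2nd person, conditional, present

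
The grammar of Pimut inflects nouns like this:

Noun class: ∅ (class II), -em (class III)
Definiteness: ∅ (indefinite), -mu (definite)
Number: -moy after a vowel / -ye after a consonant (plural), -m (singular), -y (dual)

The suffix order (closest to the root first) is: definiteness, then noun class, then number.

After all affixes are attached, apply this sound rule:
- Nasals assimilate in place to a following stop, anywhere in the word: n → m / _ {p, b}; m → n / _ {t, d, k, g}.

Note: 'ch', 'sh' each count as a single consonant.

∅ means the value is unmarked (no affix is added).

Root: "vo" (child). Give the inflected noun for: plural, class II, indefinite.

vomoy

definiteness = indefinite: zero marking, form stays vo.
noun class = class II: zero marking, form stays vo.
Attach number plural -moy (after vowel 'o') → vomoy.
Nasal assimilation: no change.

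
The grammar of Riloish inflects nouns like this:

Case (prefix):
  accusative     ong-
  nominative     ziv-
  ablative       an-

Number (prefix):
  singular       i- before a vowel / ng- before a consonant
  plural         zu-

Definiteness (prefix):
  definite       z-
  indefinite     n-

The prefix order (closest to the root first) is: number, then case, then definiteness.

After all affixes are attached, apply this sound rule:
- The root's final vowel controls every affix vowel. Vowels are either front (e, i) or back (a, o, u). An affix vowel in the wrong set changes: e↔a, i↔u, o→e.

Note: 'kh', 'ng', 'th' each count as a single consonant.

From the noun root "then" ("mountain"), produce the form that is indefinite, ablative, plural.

Attach number plural zu- → zuthen.
Attach case ablative an- → anzuthen.
Attach definiteness indefinite n- → nanzuthen.
Apply vowel harmony: nanzuthen → nenzithen.

nenzithen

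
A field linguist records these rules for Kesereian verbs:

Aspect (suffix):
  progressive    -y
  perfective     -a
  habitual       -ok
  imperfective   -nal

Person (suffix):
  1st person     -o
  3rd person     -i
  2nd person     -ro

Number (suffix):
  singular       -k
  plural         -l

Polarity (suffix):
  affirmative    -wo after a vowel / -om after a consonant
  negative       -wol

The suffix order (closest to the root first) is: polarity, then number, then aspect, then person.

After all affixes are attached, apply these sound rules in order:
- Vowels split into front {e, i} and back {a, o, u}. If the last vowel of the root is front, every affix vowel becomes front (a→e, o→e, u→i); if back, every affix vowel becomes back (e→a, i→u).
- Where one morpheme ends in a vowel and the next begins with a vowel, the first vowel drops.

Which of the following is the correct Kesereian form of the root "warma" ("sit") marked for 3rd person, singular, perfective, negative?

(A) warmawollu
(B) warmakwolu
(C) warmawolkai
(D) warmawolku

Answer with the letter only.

Attach polarity negative -wol → warmawol.
Attach number singular -k → warmawolk.
Attach aspect perfective -a → warmawolka.
Attach person 3rd person -i → warmawolkai.
Apply vowel harmony: warmawolkai → warmawolkau.
Apply vowel deletion: warmawolkau → warmawolku.
So the correct form is warmawolku, option (D).
(A) warmawollu is wrong: it uses plural instead of singular for number.
(C) warmawolkai is wrong: it fails to apply the sound rule(s).
(B) warmakwolu is wrong: it has the affixes in the wrong order.

D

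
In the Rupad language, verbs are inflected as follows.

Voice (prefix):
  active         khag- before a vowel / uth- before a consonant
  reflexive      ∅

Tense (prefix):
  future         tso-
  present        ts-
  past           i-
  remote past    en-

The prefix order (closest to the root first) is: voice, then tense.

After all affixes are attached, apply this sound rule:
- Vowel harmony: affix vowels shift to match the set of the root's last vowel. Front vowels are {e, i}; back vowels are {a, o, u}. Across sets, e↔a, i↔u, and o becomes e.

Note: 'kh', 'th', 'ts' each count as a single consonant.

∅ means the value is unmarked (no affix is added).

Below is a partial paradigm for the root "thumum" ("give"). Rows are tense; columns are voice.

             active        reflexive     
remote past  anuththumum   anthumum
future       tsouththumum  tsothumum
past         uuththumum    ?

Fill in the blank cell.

voice = reflexive: zero marking, form stays thumum.
Attach tense past i- → ithumum.
Apply vowel harmony: ithumum → uthumum.

uthumum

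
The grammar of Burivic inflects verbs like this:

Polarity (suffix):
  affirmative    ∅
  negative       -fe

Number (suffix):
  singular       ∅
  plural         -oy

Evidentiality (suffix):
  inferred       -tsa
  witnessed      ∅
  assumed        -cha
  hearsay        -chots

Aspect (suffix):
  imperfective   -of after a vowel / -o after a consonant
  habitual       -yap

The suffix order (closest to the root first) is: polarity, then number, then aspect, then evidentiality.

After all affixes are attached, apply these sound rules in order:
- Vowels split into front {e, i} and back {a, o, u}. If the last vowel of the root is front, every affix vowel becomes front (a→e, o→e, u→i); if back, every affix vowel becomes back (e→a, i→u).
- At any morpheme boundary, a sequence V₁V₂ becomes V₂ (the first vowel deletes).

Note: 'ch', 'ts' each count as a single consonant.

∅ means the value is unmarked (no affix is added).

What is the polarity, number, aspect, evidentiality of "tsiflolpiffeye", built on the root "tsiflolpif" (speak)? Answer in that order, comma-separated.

Segment: tsiflolpif-fe-oy-o.
polarity: -fe → negative.
number: -oy → plural.
aspect: -of/o → imperfective.
evidentiality: ∅ → witnessed.

negative, plural, imperfective, witnessed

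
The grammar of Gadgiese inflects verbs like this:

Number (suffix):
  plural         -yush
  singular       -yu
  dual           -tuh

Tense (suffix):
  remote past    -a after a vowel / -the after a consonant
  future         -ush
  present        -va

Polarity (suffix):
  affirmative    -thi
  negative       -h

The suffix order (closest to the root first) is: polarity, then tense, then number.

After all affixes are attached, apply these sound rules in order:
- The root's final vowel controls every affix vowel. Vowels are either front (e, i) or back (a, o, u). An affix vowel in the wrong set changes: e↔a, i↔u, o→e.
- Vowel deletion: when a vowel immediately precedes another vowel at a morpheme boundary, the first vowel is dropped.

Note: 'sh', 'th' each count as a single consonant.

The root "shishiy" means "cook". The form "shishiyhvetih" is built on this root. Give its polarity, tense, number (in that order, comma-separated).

negative, present, dual

Segment: shishiy-h-va-tuh.
polarity: -h → negative.
tense: -va → present.
number: -tuh → dual.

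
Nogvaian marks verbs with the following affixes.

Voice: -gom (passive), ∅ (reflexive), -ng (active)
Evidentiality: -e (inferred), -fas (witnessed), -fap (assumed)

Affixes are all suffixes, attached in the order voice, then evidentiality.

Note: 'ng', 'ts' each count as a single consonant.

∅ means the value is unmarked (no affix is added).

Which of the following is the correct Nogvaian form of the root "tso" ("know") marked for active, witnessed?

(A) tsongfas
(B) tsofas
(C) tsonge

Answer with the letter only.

A

Attach voice active -ng → tsong.
Attach evidentiality witnessed -fas → tsongfas.
So the correct form is tsongfas, option (A).
(B) tsofas is wrong: it uses reflexive instead of active for voice.
(C) tsonge is wrong: it uses inferred instead of witnessed for evidentiality.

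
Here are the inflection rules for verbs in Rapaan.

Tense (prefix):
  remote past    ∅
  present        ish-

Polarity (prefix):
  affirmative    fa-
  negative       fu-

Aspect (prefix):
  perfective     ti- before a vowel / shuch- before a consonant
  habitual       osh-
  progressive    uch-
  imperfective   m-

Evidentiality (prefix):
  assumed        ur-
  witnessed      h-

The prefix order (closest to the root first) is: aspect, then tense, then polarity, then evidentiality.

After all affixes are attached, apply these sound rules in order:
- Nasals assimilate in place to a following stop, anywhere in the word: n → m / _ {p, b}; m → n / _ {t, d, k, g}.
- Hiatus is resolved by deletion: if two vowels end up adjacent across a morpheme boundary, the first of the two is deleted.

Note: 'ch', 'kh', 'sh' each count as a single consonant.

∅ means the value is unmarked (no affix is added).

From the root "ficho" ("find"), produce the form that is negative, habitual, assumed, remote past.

urfoshficho

Attach aspect habitual osh- → oshficho.
tense = remote past: zero marking, form stays oshficho.
Attach polarity negative fu- → fuoshficho.
Attach evidentiality assumed ur- → urfuoshficho.
Nasal assimilation: no change.
Apply vowel deletion: urfuoshficho → urfoshficho.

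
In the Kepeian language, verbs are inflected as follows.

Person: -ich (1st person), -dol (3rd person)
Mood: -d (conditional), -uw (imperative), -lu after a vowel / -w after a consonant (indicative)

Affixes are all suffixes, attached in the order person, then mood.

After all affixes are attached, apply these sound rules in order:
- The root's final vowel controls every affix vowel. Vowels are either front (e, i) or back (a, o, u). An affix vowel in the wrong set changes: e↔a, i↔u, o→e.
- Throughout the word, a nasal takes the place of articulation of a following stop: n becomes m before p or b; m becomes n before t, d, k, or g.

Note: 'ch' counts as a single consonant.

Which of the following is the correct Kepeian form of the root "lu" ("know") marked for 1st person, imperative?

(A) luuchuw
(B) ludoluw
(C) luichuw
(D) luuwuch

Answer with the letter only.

Attach person 1st person -ich → luich.
Attach mood imperative -uw → luichuw.
Apply vowel harmony: luichuw → luuchuw.
Nasal assimilation: no change.
So the correct form is luuchuw, option (A).
(B) ludoluw is wrong: it uses 3rd person instead of 1st person for person.
(C) luichuw is wrong: it fails to apply the sound rule(s).
(D) luuwuch is wrong: it has the affixes in the wrong order.

A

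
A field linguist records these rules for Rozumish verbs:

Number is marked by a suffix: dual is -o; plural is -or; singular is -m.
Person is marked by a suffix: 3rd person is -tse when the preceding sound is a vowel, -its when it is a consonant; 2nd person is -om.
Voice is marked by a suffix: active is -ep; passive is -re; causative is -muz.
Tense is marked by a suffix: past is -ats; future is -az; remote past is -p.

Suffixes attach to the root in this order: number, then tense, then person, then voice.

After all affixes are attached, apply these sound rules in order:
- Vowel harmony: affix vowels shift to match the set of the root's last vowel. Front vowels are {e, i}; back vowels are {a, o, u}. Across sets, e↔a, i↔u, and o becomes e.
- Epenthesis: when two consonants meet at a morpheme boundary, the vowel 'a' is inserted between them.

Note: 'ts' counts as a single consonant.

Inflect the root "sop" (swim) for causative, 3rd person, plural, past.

soporatsutsamuz

Attach number plural -or → sopor.
Attach tense past -ats → soporats.
Attach person 3rd person -its (after consonant 'ts') → soporatsits.
Attach voice causative -muz → soporatsitsmuz.
Apply vowel harmony: soporatsitsmuz → soporatsutsmuz.
Apply epenthesis: soporatsutsmuz → soporatsutsamuz.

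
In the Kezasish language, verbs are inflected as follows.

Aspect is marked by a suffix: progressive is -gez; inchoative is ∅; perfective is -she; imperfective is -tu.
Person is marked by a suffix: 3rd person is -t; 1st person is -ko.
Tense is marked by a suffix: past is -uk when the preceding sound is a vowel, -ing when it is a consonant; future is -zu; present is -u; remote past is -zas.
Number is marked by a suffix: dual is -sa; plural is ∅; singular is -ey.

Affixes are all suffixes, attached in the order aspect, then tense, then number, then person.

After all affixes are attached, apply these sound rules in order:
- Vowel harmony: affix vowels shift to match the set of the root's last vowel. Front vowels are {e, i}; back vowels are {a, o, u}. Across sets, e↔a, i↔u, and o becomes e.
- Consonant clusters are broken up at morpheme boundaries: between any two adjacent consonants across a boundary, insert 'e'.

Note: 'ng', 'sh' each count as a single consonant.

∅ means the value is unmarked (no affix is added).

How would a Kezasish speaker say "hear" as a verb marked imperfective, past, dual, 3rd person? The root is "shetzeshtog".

Attach aspect imperfective -tu → shetzeshtogtu.
Attach tense past -uk (after vowel 'u') → shetzeshtogtuuk.
Attach number dual -sa → shetzeshtogtuuksa.
Attach person 3rd person -t → shetzeshtogtuuksat.
Vowel harmony: no change.
Apply epenthesis: shetzeshtogtuuksat → shetzeshtogetuukesat.

shetzeshtogetuukesat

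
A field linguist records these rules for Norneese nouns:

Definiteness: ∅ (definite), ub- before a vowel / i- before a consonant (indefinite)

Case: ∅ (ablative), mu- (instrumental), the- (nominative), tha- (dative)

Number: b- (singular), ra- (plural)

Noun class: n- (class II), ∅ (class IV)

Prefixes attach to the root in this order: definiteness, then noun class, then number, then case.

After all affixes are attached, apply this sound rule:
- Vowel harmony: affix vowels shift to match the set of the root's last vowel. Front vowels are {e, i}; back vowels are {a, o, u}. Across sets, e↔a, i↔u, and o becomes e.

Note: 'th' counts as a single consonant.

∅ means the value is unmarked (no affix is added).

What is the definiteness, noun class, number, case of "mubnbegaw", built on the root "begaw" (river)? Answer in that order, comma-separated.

Segment: mu-b-n-begaw.
definiteness: ∅ → definite.
noun class: n- → class II.
number: b- → singular.
case: mu- → instrumental.

definite, class II, singular, instrumental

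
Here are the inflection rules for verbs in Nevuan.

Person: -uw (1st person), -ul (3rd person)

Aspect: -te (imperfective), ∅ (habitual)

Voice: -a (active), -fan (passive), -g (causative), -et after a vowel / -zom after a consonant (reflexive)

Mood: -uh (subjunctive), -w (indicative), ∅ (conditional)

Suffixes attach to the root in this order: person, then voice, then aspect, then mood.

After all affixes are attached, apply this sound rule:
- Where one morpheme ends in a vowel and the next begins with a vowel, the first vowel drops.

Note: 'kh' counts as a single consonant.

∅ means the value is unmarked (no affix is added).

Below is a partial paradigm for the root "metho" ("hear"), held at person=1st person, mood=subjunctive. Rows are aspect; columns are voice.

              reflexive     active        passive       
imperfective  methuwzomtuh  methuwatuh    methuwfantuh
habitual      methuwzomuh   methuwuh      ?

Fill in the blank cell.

methuwfanuh

Attach person 1st person -uw → methouw.
Attach voice passive -fan → methouwfan.
aspect = habitual: zero marking, form stays methouwfan.
Attach mood subjunctive -uh → methouwfanuh.
Apply vowel deletion: methouwfanuh → methuwfanuh.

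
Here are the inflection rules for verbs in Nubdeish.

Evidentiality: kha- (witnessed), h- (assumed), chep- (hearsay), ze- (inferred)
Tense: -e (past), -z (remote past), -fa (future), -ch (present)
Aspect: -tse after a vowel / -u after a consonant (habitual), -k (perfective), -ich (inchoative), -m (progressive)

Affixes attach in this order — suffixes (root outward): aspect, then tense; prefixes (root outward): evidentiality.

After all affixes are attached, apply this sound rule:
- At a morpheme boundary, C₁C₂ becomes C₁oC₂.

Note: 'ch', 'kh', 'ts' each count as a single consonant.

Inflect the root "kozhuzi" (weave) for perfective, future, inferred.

Attach evidentiality inferred ze- → zekozhuzi.
Attach aspect perfective -k → zekozhuzik.
Attach tense future -fa → zekozhuzikfa.
Apply epenthesis: zekozhuzikfa → zekozhuzikofa.

zekozhuzikofa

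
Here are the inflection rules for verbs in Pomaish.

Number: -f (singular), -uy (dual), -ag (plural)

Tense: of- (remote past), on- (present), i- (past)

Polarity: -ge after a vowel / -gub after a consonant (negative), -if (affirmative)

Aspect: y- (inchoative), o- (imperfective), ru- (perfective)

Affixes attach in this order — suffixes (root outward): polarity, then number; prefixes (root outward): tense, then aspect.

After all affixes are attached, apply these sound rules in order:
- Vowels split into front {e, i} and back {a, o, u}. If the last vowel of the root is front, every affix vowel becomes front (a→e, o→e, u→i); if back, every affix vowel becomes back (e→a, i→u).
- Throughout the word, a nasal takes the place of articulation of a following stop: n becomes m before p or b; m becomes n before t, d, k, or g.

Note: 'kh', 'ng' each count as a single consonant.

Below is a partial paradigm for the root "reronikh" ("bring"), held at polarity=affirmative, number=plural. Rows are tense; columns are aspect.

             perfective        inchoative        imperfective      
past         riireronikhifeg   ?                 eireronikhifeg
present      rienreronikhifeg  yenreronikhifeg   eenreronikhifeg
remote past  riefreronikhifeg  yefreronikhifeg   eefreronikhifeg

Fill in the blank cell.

yireronikhifeg

Attach polarity affirmative -if → reronikhif.
Attach number plural -ag → reronikhifag.
Attach tense past i- → ireronikhifag.
Attach aspect inchoative y- → yireronikhifag.
Apply vowel harmony: yireronikhifag → yireronikhifeg.
Nasal assimilation: no change.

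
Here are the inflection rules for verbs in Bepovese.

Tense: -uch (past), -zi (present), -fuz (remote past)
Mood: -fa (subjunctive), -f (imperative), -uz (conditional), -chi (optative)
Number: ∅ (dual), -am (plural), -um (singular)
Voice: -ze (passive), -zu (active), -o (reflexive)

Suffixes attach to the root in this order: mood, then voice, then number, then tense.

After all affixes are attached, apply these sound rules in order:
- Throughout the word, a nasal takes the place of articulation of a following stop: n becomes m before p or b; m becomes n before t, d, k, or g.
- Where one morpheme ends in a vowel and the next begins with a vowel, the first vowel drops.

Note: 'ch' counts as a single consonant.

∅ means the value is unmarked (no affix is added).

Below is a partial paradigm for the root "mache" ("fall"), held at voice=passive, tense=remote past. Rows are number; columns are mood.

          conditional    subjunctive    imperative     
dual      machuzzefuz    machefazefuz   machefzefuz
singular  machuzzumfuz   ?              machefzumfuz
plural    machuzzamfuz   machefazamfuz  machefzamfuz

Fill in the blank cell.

Attach mood subjunctive -fa → machefa.
Attach voice passive -ze → machefaze.
Attach number singular -um → machefazeum.
Attach tense remote past -fuz → machefazeumfuz.
Nasal assimilation: no change.
Apply vowel deletion: machefazeumfuz → machefazumfuz.

machefazumfuz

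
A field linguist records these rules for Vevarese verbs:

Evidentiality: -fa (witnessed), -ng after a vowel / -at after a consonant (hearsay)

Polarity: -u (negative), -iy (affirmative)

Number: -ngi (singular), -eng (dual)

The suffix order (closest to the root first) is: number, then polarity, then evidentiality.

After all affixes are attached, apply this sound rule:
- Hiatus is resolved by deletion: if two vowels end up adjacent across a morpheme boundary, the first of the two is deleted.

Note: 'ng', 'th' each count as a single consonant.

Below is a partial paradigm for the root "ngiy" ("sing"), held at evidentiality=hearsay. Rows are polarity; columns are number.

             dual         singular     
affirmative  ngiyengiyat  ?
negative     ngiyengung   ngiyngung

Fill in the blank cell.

ngiyngiyat

Attach number singular -ngi → ngiyngi.
Attach polarity affirmative -iy → ngiyngiiy.
Attach evidentiality hearsay -at (after consonant 'y') → ngiyngiiyat.
Apply vowel deletion: ngiyngiiyat → ngiyngiyat.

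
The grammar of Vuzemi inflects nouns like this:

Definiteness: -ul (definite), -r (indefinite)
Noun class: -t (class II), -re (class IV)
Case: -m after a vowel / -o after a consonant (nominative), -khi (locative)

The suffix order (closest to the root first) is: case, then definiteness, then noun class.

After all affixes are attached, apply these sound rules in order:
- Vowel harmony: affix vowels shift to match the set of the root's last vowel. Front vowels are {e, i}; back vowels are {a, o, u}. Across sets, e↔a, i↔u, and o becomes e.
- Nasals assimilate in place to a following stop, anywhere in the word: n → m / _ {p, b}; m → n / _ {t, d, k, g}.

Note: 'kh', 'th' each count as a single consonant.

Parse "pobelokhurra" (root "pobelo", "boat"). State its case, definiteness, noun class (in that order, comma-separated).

Segment: pobelo-khi-r-re.
case: -khi → locative.
definiteness: -r → indefinite.
noun class: -re → class IV.

locative, indefinite, class IV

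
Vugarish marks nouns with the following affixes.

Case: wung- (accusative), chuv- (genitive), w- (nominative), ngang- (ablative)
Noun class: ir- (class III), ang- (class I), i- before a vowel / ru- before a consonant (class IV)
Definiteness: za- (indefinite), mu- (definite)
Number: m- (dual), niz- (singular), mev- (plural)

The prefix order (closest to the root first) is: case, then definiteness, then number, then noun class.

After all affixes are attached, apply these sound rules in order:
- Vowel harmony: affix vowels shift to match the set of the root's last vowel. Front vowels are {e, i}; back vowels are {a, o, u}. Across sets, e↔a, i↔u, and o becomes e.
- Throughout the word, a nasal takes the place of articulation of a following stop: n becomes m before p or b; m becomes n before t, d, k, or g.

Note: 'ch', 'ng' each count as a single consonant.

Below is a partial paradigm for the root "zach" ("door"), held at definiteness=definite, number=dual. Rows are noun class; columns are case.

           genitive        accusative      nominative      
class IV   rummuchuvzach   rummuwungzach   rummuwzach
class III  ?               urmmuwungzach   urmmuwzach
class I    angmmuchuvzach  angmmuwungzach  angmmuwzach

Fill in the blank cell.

Attach case genitive chuv- → chuvzach.
Attach definiteness definite mu- → muchuvzach.
Attach number dual m- → mmuchuvzach.
Attach noun class class III ir- → irmmuchuvzach.
Apply vowel harmony: irmmuchuvzach → urmmuchuvzach.
Nasal assimilation: no change.

urmmuchuvzach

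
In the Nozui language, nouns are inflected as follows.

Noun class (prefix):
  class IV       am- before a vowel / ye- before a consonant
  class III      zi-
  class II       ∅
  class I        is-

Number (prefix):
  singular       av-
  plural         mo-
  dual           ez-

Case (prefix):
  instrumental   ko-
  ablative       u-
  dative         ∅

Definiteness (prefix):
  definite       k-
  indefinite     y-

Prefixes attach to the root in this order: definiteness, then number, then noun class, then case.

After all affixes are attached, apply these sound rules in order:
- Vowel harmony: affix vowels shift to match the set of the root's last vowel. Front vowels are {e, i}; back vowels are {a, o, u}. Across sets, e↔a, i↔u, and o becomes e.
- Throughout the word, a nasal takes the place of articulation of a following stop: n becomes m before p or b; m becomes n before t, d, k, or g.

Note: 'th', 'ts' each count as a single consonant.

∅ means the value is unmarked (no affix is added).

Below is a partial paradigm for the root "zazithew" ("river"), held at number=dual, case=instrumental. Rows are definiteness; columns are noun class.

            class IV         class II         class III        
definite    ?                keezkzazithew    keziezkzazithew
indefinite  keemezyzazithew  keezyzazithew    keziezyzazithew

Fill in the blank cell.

keemezkzazithew

Attach definiteness definite k- → kzazithew.
Attach number dual ez- → ezkzazithew.
Attach noun class class IV am- (before vowel 'e') → amezkzazithew.
Attach case instrumental ko- → koamezkzazithew.
Apply vowel harmony: koamezkzazithew → keemezkzazithew.
Nasal assimilation: no change.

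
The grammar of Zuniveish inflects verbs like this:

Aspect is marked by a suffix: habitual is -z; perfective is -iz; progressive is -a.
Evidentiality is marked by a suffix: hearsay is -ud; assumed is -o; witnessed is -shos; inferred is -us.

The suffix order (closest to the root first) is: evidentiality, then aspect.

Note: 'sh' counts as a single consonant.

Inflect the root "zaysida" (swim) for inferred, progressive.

Attach evidentiality inferred -us → zaysidaus.
Attach aspect progressive -a → zaysidausa.

zaysidausa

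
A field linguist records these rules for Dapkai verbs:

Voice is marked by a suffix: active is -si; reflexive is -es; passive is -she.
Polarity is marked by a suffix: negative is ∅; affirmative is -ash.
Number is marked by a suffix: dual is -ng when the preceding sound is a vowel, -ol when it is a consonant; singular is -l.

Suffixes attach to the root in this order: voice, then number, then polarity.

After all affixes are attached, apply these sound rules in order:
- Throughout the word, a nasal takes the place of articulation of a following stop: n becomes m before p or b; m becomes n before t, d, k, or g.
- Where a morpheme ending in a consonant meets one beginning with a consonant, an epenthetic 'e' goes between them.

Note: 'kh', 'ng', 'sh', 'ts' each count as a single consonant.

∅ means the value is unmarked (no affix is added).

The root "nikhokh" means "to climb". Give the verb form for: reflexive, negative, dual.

nikhokhesol

Attach voice reflexive -es → nikhokhes.
Attach number dual -ol (after consonant 's') → nikhokhesol.
polarity = negative: zero marking, form stays nikhokhesol.
Nasal assimilation: no change.
Epenthesis: no change.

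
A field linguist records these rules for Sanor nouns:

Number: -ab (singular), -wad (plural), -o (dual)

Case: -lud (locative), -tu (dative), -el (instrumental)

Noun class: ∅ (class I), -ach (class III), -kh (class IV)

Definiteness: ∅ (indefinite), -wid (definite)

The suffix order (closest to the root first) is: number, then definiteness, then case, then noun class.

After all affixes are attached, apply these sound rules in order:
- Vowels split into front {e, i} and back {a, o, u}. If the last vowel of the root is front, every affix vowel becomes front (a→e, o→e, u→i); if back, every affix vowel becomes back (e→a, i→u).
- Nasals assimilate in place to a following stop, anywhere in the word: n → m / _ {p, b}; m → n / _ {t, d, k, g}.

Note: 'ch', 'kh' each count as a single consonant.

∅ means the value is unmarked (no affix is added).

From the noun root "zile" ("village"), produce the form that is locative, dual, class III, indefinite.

Attach number dual -o → zileo.
definiteness = indefinite: zero marking, form stays zileo.
Attach case locative -lud → zileolud.
Attach noun class class III -ach → zileoludach.
Apply vowel harmony: zileoludach → zileelidech.
Nasal assimilation: no change.

zileelidech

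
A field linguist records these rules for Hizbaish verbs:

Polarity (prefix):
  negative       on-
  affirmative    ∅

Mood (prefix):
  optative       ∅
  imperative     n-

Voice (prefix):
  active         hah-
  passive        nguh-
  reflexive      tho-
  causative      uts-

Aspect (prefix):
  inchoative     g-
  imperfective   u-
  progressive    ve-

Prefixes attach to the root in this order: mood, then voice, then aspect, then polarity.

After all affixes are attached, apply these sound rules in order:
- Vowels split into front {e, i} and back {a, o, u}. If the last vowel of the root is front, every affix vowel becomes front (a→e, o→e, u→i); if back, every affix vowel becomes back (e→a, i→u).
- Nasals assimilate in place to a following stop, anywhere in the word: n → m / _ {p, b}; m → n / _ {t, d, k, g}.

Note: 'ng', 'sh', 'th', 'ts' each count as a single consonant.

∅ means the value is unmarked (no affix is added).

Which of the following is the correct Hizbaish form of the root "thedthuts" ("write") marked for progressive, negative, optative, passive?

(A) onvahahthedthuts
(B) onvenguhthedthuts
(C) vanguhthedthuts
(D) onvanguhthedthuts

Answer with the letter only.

D

mood = optative: zero marking, form stays thedthuts.
Attach voice passive nguh- → nguhthedthuts.
Attach aspect progressive ve- → venguhthedthuts.
Attach polarity negative on- → onvenguhthedthuts.
Apply vowel harmony: onvenguhthedthuts → onvanguhthedthuts.
Nasal assimilation: no change.
So the correct form is onvanguhthedthuts, option (D).
(A) onvahahthedthuts is wrong: it uses active instead of passive for voice.
(B) onvenguhthedthuts is wrong: it fails to apply the sound rule(s).
(C) vanguhthedthuts is wrong: it uses affirmative instead of negative for polarity.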